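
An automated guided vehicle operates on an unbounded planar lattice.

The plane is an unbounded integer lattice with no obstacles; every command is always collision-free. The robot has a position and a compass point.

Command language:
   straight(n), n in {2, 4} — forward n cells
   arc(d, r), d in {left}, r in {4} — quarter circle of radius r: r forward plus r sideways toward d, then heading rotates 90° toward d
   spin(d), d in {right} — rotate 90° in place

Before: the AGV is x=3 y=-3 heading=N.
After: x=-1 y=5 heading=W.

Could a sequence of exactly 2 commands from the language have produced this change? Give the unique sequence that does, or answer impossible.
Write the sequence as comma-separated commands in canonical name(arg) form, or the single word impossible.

straight(4), arc(left, 4)

key: order matters: swapping straight(4) and arc(left, 4) lands elsewhere
begin: x=3 y=-3 heading=N
[1] after straight(4): x=3 y=1 heading=N
[2] after arc(left, 4): x=-1 y=5 heading=W
no other 2-command option fits: unique.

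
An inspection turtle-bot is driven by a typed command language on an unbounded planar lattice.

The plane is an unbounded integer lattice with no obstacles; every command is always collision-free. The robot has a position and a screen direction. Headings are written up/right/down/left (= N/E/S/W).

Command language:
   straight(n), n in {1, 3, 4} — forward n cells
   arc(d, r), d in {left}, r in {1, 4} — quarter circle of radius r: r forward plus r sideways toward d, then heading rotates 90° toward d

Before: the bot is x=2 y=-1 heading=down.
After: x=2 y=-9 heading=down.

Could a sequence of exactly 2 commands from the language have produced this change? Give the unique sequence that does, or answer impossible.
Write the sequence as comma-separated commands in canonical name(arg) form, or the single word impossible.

straight(4), straight(4)

key: heading stays S — no command in the sequence turns
t0: x=2 y=-1 heading=down
[1] after straight(4): x=2 y=-5 heading=down
[2] after straight(4): x=2 y=-9 heading=down
all 25 alternatives checked — unique.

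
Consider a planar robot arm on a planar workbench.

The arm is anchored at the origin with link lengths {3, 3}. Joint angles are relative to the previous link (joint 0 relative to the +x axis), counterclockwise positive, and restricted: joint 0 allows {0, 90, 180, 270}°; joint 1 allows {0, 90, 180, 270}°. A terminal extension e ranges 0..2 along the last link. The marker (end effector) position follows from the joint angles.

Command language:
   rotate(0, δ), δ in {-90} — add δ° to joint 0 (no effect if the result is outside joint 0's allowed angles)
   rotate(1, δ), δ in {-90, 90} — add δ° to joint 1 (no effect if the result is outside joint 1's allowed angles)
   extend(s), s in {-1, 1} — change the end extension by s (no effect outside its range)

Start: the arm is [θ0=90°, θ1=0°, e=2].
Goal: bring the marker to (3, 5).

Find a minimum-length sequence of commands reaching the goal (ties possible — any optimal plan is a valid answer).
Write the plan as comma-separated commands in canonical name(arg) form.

rotate(1, 90), rotate(0, -90)

from: [θ0=90°, θ1=0°, e=2]
t=1 rotate(1, 90) ⇒ [θ0=90°, θ1=90°, e=2]
t=2 rotate(0, -90) ⇒ [θ0=0°, θ1=90°, e=2]
shorter routes all fall short; 2 is best.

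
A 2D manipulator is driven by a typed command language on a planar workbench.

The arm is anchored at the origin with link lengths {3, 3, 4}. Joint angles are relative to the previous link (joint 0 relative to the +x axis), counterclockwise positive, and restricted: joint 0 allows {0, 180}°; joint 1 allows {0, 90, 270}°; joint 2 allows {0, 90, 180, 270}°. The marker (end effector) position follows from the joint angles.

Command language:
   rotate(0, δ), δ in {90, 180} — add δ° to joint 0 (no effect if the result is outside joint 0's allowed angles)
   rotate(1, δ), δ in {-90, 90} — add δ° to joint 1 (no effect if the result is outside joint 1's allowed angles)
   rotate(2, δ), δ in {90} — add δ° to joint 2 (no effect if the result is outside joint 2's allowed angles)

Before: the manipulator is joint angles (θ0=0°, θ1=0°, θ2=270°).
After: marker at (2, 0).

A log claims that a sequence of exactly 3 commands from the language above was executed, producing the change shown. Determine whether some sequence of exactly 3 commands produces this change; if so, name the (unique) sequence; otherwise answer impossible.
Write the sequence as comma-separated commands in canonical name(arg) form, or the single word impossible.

start: joint angles (θ0=0°, θ1=0°, θ2=270°)
[1] after rotate(2, 90): joint angles (θ0=0°, θ1=0°, θ2=0°)
[2] after rotate(2, 90): joint angles (θ0=0°, θ1=0°, θ2=90°)
[3] after rotate(2, 90): joint angles (θ0=0°, θ1=0°, θ2=180°)
all 125 alternatives checked — unique.

rotate(2, 90), rotate(2, 90), rotate(2, 90)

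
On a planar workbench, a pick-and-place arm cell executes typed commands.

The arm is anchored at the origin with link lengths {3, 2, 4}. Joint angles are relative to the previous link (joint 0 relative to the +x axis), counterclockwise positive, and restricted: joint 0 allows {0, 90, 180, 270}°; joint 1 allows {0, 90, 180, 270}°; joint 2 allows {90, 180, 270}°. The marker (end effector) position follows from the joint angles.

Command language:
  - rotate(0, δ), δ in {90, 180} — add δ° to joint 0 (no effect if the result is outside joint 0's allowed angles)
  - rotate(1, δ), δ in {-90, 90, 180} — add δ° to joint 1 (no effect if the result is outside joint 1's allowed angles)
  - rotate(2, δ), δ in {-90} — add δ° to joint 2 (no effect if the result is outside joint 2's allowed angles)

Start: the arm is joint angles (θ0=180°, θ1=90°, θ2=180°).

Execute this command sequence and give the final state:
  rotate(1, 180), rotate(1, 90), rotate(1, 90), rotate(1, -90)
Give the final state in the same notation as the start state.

t0: joint angles (θ0=180°, θ1=90°, θ2=180°)
t=1 rotate(1, 180) ⇒ joint angles (θ0=180°, θ1=270°, θ2=180°)
t=2 rotate(1, 90) ⇒ joint angles (θ0=180°, θ1=0°, θ2=180°)
t=3 rotate(1, 90) ⇒ joint angles (θ0=180°, θ1=90°, θ2=180°)
t=4 rotate(1, -90) ⇒ joint angles (θ0=180°, θ1=0°, θ2=180°)

joint angles (θ0=180°, θ1=0°, θ2=180°)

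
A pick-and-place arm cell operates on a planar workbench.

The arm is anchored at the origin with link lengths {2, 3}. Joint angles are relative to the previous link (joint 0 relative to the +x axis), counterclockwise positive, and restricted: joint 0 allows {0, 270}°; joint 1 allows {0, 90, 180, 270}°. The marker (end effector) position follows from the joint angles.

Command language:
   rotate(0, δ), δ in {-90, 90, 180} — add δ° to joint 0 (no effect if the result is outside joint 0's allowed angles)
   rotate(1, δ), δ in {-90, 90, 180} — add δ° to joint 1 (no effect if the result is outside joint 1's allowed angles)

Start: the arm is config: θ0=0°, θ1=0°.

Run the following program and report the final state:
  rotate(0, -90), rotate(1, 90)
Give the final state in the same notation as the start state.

from: config: θ0=0°, θ1=0°
1. rotate(0, -90) → config: θ0=270°, θ1=0°
2. rotate(1, 90) → config: θ0=270°, θ1=90°

config: θ0=270°, θ1=90°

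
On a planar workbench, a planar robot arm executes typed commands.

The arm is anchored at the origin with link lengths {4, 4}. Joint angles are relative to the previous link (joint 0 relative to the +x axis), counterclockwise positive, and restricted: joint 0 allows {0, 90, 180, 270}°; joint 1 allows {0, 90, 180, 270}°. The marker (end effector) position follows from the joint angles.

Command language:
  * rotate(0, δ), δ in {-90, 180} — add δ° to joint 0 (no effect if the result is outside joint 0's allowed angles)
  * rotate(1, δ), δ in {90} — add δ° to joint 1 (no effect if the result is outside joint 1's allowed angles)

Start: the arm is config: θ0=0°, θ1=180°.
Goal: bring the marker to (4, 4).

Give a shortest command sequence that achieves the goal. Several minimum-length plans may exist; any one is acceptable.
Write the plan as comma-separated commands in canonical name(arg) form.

rotate(0, 180), rotate(1, 90), rotate(0, -90)

start: config: θ0=0°, θ1=180°
t=1 rotate(0, 180) ⇒ config: θ0=180°, θ1=180°
t=2 rotate(1, 90) ⇒ config: θ0=180°, θ1=270°
t=3 rotate(0, -90) ⇒ config: θ0=90°, θ1=270°
minimal: 3 command(s), checked below 3.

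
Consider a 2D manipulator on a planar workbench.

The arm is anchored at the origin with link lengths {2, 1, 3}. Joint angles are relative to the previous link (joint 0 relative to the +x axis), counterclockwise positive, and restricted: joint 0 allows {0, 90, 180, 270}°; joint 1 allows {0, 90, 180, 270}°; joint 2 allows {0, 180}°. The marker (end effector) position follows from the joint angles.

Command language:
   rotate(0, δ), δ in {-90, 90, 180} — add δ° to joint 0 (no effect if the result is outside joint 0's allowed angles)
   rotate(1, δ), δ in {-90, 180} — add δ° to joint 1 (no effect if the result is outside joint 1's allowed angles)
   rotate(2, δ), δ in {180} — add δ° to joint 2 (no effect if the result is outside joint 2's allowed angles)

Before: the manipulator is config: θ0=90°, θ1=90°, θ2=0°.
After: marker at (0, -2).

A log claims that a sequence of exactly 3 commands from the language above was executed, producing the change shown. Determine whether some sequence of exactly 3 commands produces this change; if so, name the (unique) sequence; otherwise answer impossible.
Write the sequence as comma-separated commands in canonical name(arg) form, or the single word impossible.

rotate(1, -90), rotate(1, -90), rotate(1, -90)

from: config: θ0=90°, θ1=90°, θ2=0°
1. rotate(1, -90) → config: θ0=90°, θ1=0°, θ2=0°
2. rotate(1, -90) → config: θ0=90°, θ1=270°, θ2=0°
3. rotate(1, -90) → config: θ0=90°, θ1=180°, θ2=0°
all 216 alternatives checked — unique.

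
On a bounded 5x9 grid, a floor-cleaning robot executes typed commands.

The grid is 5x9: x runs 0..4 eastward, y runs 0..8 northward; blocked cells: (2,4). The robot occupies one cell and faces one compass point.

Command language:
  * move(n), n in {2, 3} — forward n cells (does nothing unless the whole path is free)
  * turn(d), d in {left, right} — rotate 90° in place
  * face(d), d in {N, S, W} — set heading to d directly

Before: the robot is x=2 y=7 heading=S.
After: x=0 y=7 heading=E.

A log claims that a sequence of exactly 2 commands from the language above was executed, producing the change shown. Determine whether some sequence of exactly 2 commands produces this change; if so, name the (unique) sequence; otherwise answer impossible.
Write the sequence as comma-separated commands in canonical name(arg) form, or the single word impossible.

every 2-command combo misses the target.

impossible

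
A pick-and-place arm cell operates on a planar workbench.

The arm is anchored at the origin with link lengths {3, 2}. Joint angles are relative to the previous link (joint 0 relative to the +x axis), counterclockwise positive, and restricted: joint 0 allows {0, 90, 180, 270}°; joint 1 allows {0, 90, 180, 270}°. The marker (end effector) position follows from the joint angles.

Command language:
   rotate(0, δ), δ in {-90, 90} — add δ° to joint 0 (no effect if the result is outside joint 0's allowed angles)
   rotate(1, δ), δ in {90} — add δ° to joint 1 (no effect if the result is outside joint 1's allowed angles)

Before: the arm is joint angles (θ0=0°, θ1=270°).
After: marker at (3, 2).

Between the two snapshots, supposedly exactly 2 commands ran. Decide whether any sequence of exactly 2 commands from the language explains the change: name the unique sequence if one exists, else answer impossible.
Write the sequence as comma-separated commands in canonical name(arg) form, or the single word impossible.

initial: joint angles (θ0=0°, θ1=270°)
t=1 rotate(1, 90) ⇒ joint angles (θ0=0°, θ1=0°)
t=2 rotate(1, 90) ⇒ joint angles (θ0=0°, θ1=90°)
no rival 2-sequence matches.

rotate(1, 90), rotate(1, 90)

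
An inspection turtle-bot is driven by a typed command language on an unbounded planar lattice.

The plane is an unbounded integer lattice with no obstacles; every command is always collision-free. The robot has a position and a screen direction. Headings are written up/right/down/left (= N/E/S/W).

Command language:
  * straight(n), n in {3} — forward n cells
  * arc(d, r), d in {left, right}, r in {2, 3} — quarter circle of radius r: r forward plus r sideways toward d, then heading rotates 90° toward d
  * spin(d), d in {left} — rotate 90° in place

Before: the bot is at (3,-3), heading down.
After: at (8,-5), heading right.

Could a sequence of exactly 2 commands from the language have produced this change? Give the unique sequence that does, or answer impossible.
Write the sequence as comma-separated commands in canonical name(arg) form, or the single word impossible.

arc(left, 2), straight(3)

key: cell and facing (now E) both changed — the 2 commands mix motion and turning
initial: at (3,-3), heading down
1. arc(left, 2) → at (5,-5), heading right
2. straight(3) → at (8,-5), heading right
no other 2-command option fits: unique.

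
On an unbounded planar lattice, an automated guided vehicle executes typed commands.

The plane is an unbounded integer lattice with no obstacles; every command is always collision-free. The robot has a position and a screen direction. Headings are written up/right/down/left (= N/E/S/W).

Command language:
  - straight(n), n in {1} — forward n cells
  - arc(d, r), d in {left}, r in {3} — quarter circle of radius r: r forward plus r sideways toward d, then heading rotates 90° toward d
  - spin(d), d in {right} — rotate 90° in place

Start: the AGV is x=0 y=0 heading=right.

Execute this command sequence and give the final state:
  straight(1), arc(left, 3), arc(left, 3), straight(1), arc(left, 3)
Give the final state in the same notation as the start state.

from: x=0 y=0 heading=right
t=1 straight(1) ⇒ x=1 y=0 heading=right
t=2 arc(left, 3) ⇒ x=4 y=3 heading=up
t=3 arc(left, 3) ⇒ x=1 y=6 heading=left
t=4 straight(1) ⇒ x=0 y=6 heading=left
t=5 arc(left, 3) ⇒ x=-3 y=3 heading=down

x=-3 y=3 heading=down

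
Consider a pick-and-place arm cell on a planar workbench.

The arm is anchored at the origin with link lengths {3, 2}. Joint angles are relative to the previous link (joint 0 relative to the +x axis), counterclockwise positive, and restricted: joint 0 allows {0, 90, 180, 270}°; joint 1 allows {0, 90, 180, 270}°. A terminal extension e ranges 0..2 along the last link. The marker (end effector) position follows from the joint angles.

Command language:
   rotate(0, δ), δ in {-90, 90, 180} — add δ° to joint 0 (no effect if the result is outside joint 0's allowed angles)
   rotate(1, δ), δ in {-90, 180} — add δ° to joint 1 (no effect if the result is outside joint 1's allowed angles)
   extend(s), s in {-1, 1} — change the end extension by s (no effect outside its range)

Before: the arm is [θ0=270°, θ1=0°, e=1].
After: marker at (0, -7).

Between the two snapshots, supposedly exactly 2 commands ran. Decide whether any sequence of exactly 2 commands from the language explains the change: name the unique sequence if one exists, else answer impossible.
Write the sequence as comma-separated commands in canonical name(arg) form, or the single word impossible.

extend(1), extend(1)

from: [θ0=270°, θ1=0°, e=1]
[1] after extend(1): [θ0=270°, θ1=0°, e=2]
[2] after extend(1): [θ0=270°, θ1=0°, e=2]
uniquely the one of 49 2-step routes that fits.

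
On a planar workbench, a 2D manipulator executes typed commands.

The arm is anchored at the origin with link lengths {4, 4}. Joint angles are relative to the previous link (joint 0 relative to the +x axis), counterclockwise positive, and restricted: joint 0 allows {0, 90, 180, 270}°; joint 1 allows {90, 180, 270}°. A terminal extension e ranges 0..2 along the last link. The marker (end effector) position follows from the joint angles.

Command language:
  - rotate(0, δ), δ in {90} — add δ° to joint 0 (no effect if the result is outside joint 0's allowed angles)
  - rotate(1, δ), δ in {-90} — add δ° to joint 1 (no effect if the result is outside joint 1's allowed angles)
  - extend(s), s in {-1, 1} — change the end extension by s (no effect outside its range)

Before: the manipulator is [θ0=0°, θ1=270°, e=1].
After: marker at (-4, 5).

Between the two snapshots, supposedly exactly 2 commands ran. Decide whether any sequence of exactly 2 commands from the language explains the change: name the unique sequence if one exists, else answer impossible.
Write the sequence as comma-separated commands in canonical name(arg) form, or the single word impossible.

from: [θ0=0°, θ1=270°, e=1]
[1] after rotate(0, 90): [θ0=90°, θ1=270°, e=1]
[2] after rotate(0, 90): [θ0=180°, θ1=270°, e=1]
no rival 2-sequence matches.

rotate(0, 90), rotate(0, 90)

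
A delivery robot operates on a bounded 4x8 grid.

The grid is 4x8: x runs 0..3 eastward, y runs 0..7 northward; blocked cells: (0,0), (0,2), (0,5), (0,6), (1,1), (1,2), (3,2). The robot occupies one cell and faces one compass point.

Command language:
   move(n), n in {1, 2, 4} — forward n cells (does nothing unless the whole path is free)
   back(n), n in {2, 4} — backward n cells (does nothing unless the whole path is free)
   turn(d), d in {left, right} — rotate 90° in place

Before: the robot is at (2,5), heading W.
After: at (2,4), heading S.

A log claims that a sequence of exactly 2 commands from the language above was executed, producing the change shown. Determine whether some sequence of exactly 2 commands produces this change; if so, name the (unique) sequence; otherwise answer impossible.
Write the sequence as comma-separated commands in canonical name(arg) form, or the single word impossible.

turn(left), move(1)

key: cell and facing (now S) both changed — the 2 commands mix motion and turning
from: at (2,5), heading W
t=1 turn(left) ⇒ at (2,5), heading S
t=2 move(1) ⇒ at (2,4), heading S
uniquely the one of 49 2-step routes that fits.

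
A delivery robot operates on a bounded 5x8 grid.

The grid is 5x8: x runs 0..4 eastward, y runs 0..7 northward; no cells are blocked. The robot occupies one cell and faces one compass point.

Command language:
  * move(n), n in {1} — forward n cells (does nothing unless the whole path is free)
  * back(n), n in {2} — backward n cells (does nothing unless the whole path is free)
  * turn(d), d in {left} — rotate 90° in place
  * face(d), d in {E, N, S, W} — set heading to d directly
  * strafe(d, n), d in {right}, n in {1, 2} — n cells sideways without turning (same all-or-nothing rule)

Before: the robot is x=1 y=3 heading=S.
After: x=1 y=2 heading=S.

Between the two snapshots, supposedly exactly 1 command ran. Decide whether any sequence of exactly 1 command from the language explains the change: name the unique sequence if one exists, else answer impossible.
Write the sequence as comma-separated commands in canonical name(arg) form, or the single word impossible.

key: still facing S — the one step turns nothing
initial: x=1 y=3 heading=S
step 1 (move(1)): x=1 y=2 heading=S
no rival 1-sequence matches.

move(1)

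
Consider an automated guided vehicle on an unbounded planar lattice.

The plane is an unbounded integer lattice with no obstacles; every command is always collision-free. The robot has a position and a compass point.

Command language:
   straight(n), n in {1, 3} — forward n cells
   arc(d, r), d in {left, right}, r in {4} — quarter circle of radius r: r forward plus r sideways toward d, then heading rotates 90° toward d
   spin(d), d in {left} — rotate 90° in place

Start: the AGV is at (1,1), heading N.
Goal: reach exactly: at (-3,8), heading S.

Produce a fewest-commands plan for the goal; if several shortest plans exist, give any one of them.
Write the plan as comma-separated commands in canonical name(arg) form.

start: at (1,1), heading N
1. straight(3) → at (1,4), heading N
2. arc(left, 4) → at (-3,8), heading W
3. spin(left) → at (-3,8), heading S
nothing shorter than 3 reaches the goal.

straight(3), arc(left, 4), spin(left)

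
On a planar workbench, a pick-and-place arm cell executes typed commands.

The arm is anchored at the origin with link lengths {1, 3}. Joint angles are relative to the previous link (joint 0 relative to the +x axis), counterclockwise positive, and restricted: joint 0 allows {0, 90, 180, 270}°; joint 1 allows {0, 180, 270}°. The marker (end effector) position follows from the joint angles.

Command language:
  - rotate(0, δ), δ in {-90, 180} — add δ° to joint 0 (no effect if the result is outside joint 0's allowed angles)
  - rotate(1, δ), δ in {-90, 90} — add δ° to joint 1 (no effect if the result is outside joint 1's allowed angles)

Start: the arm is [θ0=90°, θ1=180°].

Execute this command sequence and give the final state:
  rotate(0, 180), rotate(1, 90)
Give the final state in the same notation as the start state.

[θ0=270°, θ1=270°]

t0: [θ0=90°, θ1=180°]
step 1 (rotate(0, 180)): [θ0=270°, θ1=180°]
step 2 (rotate(1, 90)): [θ0=270°, θ1=270°]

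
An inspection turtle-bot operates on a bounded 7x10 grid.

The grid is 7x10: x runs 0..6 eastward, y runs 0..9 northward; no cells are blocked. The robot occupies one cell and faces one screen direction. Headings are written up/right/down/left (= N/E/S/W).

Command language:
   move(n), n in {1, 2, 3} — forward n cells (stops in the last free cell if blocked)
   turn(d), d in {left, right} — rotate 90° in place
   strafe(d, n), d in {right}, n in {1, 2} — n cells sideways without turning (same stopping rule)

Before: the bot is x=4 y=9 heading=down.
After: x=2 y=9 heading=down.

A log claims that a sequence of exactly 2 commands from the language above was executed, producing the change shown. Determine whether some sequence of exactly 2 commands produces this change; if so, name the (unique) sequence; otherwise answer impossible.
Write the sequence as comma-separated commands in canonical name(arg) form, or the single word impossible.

key: still facing S at the end — nothing in the sequence rotates
begin: x=4 y=9 heading=down
1. strafe(right, 1) → x=3 y=9 heading=down
2. strafe(right, 1) → x=2 y=9 heading=down
no other 2-command option fits: unique.

strafe(right, 1), strafe(right, 1)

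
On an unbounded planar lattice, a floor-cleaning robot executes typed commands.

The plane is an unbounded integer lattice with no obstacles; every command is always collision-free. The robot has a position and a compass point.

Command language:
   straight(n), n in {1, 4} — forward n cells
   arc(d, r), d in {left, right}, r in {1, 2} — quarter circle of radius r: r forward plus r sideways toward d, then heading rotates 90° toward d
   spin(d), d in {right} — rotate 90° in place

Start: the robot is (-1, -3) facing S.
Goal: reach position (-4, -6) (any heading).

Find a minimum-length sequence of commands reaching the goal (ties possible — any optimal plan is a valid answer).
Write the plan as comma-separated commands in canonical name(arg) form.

start: (-1, -3) facing S
1. arc(right, 2) → (-3, -5) facing W
2. arc(left, 1) → (-4, -6) facing S
shorter routes all fall short; 2 is best.

arc(right, 2), arc(left, 1)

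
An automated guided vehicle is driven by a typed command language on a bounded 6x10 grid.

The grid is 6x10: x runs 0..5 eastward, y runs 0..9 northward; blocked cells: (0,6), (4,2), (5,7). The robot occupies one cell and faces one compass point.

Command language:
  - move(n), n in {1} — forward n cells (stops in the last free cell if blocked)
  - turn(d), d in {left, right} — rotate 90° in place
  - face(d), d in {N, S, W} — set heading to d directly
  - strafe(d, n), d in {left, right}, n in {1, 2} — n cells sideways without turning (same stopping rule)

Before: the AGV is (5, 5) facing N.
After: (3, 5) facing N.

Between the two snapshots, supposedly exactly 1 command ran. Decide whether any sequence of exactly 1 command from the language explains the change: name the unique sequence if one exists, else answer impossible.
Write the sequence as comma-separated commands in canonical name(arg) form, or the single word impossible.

key: still facing N — the one step turns nothing
t0: (5, 5) facing N
t=1 strafe(left, 2) ⇒ (3, 5) facing N
no other 1-command option fits: unique.

strafe(left, 2)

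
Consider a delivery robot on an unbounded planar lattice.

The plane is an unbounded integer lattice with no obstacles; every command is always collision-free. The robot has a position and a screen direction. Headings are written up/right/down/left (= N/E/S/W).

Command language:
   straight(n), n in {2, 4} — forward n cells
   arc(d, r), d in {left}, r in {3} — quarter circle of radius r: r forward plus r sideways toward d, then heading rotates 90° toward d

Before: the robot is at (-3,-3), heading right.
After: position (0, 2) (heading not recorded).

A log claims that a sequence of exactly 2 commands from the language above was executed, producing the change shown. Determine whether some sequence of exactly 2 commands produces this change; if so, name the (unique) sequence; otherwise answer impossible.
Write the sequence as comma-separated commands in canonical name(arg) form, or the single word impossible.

arc(left, 3), straight(2)

key: order matters: swapping arc(left, 3) and straight(2) lands elsewhere
from: at (-3,-3), heading right
t=1 arc(left, 3) ⇒ at (0,0), heading up
t=2 straight(2) ⇒ at (0,2), heading up
all 9 alternatives checked — unique.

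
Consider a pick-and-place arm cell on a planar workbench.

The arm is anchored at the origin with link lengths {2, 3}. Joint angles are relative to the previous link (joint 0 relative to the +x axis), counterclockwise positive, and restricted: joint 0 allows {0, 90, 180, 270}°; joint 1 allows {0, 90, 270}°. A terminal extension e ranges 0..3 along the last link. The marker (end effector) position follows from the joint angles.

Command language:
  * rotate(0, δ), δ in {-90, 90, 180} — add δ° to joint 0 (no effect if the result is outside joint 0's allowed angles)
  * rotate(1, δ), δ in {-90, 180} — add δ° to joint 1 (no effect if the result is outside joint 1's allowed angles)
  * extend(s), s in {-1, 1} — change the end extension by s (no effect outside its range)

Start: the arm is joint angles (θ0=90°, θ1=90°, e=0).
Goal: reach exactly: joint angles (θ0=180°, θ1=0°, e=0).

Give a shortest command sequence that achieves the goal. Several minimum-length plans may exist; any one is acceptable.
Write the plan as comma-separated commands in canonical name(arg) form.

start: joint angles (θ0=90°, θ1=90°, e=0)
t=1 rotate(1, -90) ⇒ joint angles (θ0=90°, θ1=0°, e=0)
t=2 rotate(0, 90) ⇒ joint angles (θ0=180°, θ1=0°, e=0)
minimal: 2 command(s), checked below 2.

rotate(1, -90), rotate(0, 90)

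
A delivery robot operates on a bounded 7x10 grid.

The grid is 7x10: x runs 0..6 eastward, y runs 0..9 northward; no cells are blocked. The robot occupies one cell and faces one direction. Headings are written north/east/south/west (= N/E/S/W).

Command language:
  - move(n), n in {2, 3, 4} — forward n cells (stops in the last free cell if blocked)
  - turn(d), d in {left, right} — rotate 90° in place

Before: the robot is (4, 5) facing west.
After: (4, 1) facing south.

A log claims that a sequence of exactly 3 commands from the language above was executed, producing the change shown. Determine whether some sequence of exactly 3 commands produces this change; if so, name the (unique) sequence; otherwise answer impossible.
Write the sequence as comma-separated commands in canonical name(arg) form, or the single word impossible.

turn(left), move(2), move(2)

key: cell and facing (now S) both changed — the 3 commands mix motion and turning
begin: (4, 5) facing west
step 1 (turn(left)): (4, 5) facing south
step 2 (move(2)): (4, 3) facing south
step 3 (move(2)): (4, 1) facing south
uniquely the one of 125 3-step routes that fits.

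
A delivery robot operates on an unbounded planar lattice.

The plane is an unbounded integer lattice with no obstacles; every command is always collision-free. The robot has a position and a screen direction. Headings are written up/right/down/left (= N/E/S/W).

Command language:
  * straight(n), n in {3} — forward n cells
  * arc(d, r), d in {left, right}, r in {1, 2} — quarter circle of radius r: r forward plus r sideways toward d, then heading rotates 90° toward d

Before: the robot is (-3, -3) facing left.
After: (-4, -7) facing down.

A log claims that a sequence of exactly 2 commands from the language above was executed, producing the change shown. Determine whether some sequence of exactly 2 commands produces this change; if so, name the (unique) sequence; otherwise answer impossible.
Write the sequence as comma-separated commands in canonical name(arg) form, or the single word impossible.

key: order matters: swapping arc(left, 1) and straight(3) lands elsewhere
from: (-3, -3) facing left
1. arc(left, 1) → (-4, -4) facing down
2. straight(3) → (-4, -7) facing down
all 25 alternatives checked — unique.

arc(left, 1), straight(3)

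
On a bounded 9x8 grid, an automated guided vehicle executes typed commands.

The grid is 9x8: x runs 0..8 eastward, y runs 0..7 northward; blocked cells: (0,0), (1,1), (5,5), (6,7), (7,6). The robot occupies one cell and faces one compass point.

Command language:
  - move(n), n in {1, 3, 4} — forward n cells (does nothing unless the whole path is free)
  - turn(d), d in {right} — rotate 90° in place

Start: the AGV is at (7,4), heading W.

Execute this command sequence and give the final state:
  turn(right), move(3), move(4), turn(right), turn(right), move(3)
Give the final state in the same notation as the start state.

start: at (7,4), heading W
[1] after turn(right): at (7,4), heading N
[2] after move(3): at (7,4), heading N
[3] after move(4): at (7,4), heading N
[4] after turn(right): at (7,4), heading E
[5] after turn(right): at (7,4), heading S
[6] after move(3): at (7,1), heading S

at (7,1), heading S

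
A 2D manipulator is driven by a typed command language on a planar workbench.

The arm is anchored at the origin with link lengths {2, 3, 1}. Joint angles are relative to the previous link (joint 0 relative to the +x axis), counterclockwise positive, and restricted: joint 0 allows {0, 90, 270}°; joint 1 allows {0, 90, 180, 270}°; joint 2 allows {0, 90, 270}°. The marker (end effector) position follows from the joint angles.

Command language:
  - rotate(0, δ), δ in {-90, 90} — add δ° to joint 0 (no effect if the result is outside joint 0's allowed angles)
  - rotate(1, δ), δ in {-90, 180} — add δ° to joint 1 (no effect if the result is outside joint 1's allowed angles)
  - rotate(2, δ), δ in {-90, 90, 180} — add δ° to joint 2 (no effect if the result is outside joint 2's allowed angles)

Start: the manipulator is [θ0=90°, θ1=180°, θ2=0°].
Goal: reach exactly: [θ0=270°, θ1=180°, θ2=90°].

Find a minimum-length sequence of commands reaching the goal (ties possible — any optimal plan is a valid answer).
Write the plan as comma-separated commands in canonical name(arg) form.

start: [θ0=90°, θ1=180°, θ2=0°]
1. rotate(2, 90) → [θ0=90°, θ1=180°, θ2=90°]
2. rotate(0, -90) → [θ0=0°, θ1=180°, θ2=90°]
3. rotate(0, -90) → [θ0=270°, θ1=180°, θ2=90°]
shorter routes all fall short; 3 is best.

rotate(2, 90), rotate(0, -90), rotate(0, -90)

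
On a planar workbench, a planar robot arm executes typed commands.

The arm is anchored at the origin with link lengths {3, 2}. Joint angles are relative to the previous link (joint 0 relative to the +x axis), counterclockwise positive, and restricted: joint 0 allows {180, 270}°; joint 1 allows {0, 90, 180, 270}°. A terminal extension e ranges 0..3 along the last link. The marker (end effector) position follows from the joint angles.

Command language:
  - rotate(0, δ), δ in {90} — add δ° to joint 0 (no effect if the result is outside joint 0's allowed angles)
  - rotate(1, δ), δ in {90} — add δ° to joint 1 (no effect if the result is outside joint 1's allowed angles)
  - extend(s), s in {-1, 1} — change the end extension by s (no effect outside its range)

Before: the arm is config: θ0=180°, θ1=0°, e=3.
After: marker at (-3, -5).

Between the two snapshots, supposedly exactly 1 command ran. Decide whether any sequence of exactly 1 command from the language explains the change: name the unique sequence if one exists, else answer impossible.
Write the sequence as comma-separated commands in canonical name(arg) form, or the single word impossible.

rotate(1, 90)

start: config: θ0=180°, θ1=0°, e=3
[1] after rotate(1, 90): config: θ0=180°, θ1=90°, e=3
no rival 1-sequence matches.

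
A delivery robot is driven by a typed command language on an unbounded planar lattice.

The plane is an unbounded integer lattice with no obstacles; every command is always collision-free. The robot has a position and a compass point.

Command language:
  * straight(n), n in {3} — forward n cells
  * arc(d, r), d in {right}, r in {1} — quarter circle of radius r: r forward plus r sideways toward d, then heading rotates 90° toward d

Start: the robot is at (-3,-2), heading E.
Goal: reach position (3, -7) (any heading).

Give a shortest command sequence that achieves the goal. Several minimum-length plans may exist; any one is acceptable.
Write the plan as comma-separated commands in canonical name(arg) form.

straight(3), straight(3), arc(right, 1), straight(3), arc(right, 1)

begin: at (-3,-2), heading E
[1] after straight(3): at (0,-2), heading E
[2] after straight(3): at (3,-2), heading E
[3] after arc(right, 1): at (4,-3), heading S
[4] after straight(3): at (4,-6), heading S
[5] after arc(right, 1): at (3,-7), heading W
minimal: 5 command(s), checked below 5.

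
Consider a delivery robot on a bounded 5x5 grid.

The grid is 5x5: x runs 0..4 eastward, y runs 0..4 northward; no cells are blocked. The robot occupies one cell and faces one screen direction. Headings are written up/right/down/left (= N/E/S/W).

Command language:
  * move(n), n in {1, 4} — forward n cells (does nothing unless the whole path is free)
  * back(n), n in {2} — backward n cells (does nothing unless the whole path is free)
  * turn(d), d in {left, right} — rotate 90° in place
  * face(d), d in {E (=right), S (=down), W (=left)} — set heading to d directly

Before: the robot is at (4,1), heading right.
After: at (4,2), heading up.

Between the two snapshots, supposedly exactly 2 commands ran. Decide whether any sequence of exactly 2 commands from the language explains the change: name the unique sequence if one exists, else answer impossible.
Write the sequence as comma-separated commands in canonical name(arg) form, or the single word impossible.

key: cell and facing (now N) both changed — the 2 commands mix motion and turning
start: at (4,1), heading right
[1] after turn(left): at (4,1), heading up
[2] after move(1): at (4,2), heading up
no other 2-command option fits: unique.

turn(left), move(1)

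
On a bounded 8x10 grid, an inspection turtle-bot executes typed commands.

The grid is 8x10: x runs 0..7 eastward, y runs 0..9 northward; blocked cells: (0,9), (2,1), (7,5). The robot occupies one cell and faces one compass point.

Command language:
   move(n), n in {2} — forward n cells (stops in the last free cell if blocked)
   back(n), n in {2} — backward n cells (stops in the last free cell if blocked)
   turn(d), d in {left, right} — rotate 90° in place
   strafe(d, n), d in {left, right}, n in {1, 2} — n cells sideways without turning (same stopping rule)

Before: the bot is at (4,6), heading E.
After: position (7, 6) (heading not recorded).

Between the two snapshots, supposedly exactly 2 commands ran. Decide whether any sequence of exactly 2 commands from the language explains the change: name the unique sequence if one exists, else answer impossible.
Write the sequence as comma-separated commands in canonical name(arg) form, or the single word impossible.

key: the second move(2) runs into the grid edge before its full distance
start: at (4,6), heading E
[1] after move(2): at (6,6), heading E
[2] after move(2): at (7,6), heading E
uniquely the one of 64 2-step routes that fits.

move(2), move(2)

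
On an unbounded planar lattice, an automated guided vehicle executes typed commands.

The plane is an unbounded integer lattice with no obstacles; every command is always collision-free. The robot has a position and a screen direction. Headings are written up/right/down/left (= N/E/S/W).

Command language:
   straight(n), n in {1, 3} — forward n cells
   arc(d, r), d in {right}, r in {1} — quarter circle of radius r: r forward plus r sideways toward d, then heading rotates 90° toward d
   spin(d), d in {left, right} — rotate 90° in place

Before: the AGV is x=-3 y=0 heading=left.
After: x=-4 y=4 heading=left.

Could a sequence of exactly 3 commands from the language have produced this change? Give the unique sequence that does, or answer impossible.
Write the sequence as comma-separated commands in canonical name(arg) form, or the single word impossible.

arc(right, 1), straight(3), spin(left)

key: still facing W at the end — net rotation zero over 3 steps
t0: x=-3 y=0 heading=left
[1] after arc(right, 1): x=-4 y=1 heading=up
[2] after straight(3): x=-4 y=4 heading=up
[3] after spin(left): x=-4 y=4 heading=left
uniquely the one of 125 3-step routes that fits.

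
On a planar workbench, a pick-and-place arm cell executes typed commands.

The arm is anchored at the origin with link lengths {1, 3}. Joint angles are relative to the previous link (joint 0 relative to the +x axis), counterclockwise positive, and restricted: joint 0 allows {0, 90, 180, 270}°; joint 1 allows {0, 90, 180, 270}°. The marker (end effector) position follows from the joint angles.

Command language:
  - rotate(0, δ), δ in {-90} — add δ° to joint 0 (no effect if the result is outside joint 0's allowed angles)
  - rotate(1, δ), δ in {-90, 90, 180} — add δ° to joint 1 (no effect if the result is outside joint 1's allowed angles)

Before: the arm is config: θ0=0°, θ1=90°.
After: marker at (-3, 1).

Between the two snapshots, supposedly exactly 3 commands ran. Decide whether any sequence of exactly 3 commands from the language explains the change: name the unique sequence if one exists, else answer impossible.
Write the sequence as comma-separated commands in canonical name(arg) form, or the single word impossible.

initial: config: θ0=0°, θ1=90°
1. rotate(0, -90) → config: θ0=270°, θ1=90°
2. rotate(0, -90) → config: θ0=180°, θ1=90°
3. rotate(0, -90) → config: θ0=90°, θ1=90°
all 64 alternatives checked — unique.

rotate(0, -90), rotate(0, -90), rotate(0, -90)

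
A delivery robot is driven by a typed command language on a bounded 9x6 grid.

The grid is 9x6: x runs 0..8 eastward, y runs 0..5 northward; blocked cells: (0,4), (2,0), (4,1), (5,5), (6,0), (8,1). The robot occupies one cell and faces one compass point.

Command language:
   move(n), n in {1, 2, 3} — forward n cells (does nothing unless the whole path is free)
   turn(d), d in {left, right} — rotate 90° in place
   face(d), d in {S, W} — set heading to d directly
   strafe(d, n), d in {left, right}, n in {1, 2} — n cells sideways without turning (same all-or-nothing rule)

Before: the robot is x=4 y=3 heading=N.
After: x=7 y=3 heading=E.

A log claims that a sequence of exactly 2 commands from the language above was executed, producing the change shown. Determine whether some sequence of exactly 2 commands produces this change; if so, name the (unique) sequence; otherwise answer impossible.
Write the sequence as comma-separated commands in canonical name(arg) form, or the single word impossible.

key: cell and facing (now E) both changed — the 2 commands mix motion and turning
initial: x=4 y=3 heading=N
step 1 (turn(right)): x=4 y=3 heading=E
step 2 (move(3)): x=7 y=3 heading=E
all 121 alternatives checked — unique.

turn(right), move(3)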